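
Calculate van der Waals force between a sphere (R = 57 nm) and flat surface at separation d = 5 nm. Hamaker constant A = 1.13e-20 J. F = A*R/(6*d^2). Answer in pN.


Convert to SI: R = 57 nm = 5.7e-08 m, d = 5 nm = 5e-09 m
F = A * R / (6 * d^2)
F = 1.13e-20 * 5.7e-08 / (6 * (5e-09)^2)
F = 4.294e-12 N = 4.294 pN

4.294


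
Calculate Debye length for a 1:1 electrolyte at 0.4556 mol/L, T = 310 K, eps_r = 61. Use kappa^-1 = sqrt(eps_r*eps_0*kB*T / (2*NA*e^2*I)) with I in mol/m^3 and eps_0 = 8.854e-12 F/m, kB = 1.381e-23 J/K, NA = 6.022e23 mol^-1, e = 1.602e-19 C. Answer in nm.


Ionic strength I = 0.4556 * 1^2 * 1000 = 455.6 mol/m^3
kappa^-1 = sqrt(61 * 8.854e-12 * 1.381e-23 * 310 / (2 * 6.022e23 * (1.602e-19)^2 * 455.6))
kappa^-1 = 0.405 nm

0.405


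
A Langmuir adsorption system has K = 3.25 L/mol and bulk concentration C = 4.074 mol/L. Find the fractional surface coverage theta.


Langmuir isotherm: theta = K*C / (1 + K*C)
K*C = 3.25 * 4.074 = 13.2405
theta = 13.2405 / (1 + 13.2405) = 13.2405 / 14.2405
theta = 0.9298

0.9298


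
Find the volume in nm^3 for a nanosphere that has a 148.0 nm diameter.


Radius r = 148.0/2 = 74 nm
Volume V = (4/3) * pi * r^3
V = (4/3) * pi * (74)^3
V = 1697398.32 nm^3

1697398.32


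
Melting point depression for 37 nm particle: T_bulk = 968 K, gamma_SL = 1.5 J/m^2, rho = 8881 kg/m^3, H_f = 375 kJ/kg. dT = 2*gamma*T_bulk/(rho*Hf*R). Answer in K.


Radius R = 37/2 = 18.5 nm = 1.85e-08 m
Convert H_f = 375 kJ/kg = 375000 J/kg
dT = 2 * gamma_SL * T_bulk / (rho * H_f * R)
dT = 2 * 1.5 * 968 / (8881 * 375000 * 1.85e-08)
dT = 47.1 K

47.1


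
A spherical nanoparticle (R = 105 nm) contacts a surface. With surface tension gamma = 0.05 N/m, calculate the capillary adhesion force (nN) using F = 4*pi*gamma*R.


Convert radius: R = 105 nm = 1.05e-07 m
F = 4 * pi * gamma * R
F = 4 * pi * 0.05 * 1.05e-07
F = 6.59734e-08 N = 65.9734 nN

65.9734


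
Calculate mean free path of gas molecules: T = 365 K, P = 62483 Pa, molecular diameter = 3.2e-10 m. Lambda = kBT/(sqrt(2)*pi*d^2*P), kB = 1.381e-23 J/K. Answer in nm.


Mean free path: lambda = kB*T / (sqrt(2) * pi * d^2 * P)
lambda = 1.381e-23 * 365 / (sqrt(2) * pi * (3.2e-10)^2 * 62483)
lambda = 1.77321e-07 m
lambda = 177.32 nm

177.32


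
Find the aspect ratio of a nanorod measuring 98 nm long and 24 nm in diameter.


Aspect ratio AR = length / diameter
AR = 98 / 24
AR = 4.08

4.08


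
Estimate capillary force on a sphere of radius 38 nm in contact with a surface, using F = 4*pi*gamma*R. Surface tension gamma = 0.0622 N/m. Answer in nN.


Convert radius: R = 38 nm = 3.8e-08 m
F = 4 * pi * gamma * R
F = 4 * pi * 0.0622 * 3.8e-08
F = 2.97019e-08 N = 29.7019 nN

29.7019


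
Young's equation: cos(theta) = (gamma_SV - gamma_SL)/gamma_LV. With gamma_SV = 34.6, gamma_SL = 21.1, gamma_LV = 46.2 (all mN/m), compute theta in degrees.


cos(theta) = (gamma_SV - gamma_SL) / gamma_LV
cos(theta) = (34.6 - 21.1) / 46.2
cos(theta) = 0.292208
theta = arccos(0.292208) = 73.01 degrees

73.01


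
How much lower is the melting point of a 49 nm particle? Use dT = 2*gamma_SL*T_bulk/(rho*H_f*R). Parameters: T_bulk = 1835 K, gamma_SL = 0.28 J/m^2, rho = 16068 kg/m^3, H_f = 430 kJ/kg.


Radius R = 49/2 = 24.5 nm = 2.45e-08 m
Convert H_f = 430 kJ/kg = 430000 J/kg
dT = 2 * gamma_SL * T_bulk / (rho * H_f * R)
dT = 2 * 0.28 * 1835 / (16068 * 430000 * 2.45e-08)
dT = 6.1 K

6.1


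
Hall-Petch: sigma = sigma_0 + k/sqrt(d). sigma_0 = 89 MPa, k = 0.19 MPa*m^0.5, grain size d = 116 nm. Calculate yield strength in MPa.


d = 116 nm = 1.16e-07 m
sqrt(d) = 0.0003405877
Hall-Petch contribution = k / sqrt(d) = 0.19 / 0.0003405877 = 557.9 MPa
sigma = sigma_0 + k/sqrt(d) = 89 + 557.9 = 646.9 MPa

646.9


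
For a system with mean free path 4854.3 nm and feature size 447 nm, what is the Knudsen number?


Knudsen number Kn = lambda / L
Kn = 4854.3 / 447
Kn = 10.8597

10.8597


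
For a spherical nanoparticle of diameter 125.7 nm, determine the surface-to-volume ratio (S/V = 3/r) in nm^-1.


Radius r = 125.7/2 = 62.85 nm
S/V = 3 / r = 3 / 62.85
S/V = 0.0477 nm^-1

0.0477


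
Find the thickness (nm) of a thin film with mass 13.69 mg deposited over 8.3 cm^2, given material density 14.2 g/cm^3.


Convert: m = 13.69 mg = 1.3690e-05 kg, A = 8.3 cm^2 = 8.3000e-04 m^2, rho = 14.2 g/cm^3 = 14200 kg/m^3
t = m / (A * rho)
t = 1.3690e-05 / (8.3000e-04 * 14200)
t = 1.1615e-06 m = 1161.5 nm

1161.5


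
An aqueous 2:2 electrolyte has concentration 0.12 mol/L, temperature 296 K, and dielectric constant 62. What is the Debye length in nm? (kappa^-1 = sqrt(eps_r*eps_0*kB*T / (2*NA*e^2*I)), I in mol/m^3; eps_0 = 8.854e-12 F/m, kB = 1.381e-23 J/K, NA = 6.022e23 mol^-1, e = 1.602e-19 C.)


Ionic strength I = 0.12 * 2^2 * 1000 = 480 mol/m^3
kappa^-1 = sqrt(62 * 8.854e-12 * 1.381e-23 * 296 / (2 * 6.022e23 * (1.602e-19)^2 * 480))
kappa^-1 = 0.389 nm

0.389


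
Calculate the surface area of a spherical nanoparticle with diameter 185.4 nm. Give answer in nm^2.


Radius r = 185.4/2 = 92.7 nm
Surface area SA = 4 * pi * r^2
SA = 4 * pi * (92.7)^2
SA = 107986.47 nm^2

107986.47


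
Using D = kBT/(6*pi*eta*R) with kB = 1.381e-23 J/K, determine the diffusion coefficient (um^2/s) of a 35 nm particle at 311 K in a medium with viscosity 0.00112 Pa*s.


Radius R = 35/2 = 17.5 nm = 1.75e-08 m
D = kB*T / (6*pi*eta*R)
D = 1.381e-23 * 311 / (6 * pi * 0.00112 * 1.75e-08)
D = 1.16251e-11 m^2/s = 11.625 um^2/s

11.625


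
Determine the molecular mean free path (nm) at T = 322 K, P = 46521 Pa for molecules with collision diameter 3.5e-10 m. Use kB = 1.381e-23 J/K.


Mean free path: lambda = kB*T / (sqrt(2) * pi * d^2 * P)
lambda = 1.381e-23 * 322 / (sqrt(2) * pi * (3.5e-10)^2 * 46521)
lambda = 1.7563e-07 m
lambda = 175.63 nm

175.63


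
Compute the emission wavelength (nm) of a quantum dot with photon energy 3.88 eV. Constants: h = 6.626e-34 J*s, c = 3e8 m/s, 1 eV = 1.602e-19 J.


Convert energy: E = 3.88 eV = 3.88 * 1.602e-19 = 6.21576e-19 J
lambda = h*c / E = 6.626e-34 * 3e8 / 6.21576e-19
lambda = 3.198e-07 m = 319.8 nm

319.8


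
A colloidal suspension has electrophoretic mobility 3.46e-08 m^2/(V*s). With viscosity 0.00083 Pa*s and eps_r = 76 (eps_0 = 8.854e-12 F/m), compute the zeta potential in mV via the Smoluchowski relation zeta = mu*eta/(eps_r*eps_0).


Smoluchowski equation: zeta = mu * eta / (eps_r * eps_0)
zeta = 3.46e-08 * 0.00083 / (76 * 8.854e-12)
zeta = 0.042678 V = 42.68 mV

42.68


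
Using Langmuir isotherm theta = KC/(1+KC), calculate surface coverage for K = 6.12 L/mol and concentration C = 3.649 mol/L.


Langmuir isotherm: theta = K*C / (1 + K*C)
K*C = 6.12 * 3.649 = 22.33188
theta = 22.33188 / (1 + 22.33188) = 22.33188 / 23.33188
theta = 0.9571

0.9571


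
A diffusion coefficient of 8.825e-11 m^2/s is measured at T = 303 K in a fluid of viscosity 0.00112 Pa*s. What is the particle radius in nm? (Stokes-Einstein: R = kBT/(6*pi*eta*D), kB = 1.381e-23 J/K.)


Stokes-Einstein: R = kB*T / (6*pi*eta*D)
R = 1.381e-23 * 303 / (6 * pi * 0.00112 * 8.825e-11)
R = 2.24596e-09 m = 2.25 nm

2.25


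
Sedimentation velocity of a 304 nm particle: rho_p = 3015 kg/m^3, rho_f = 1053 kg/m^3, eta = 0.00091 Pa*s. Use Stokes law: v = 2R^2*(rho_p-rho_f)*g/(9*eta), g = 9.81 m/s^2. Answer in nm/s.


Radius R = 304/2 nm = 1.52e-07 m
Density difference = 3015 - 1053 = 1962 kg/m^3
v = 2 * R^2 * (rho_p - rho_f) * g / (9 * eta)
v = 2 * (1.52e-07)^2 * 1962 * 9.81 / (9 * 0.00091)
v = 1.08593e-07 m/s = 108.5929 nm/s

108.5929


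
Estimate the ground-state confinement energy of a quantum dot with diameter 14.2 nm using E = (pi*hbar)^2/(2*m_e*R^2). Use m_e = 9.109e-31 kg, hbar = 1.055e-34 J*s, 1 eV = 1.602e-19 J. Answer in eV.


Radius R = 14.2/2 = 7.1 nm = 7.1e-09 m
E = (pi * 1.055e-34)^2 / (2 * 9.109e-31 * (7.1e-09)^2)
E(J) = 1.19615e-21
E = E(J) / 1.602e-19 = 0.0075 eV

0.0075


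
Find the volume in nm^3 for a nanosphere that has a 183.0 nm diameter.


Radius r = 183.0/2 = 91.5 nm
Volume V = (4/3) * pi * r^3
V = (4/3) * pi * (91.5)^3
V = 3208868.29 nm^3

3208868.29


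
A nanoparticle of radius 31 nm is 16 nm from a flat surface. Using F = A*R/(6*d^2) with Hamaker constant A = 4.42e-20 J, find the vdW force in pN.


Convert to SI: R = 31 nm = 3.1e-08 m, d = 16 nm = 1.6e-08 m
F = A * R / (6 * d^2)
F = 4.42e-20 * 3.1e-08 / (6 * (1.6e-08)^2)
F = 8.92057e-13 N = 0.892 pN

0.892


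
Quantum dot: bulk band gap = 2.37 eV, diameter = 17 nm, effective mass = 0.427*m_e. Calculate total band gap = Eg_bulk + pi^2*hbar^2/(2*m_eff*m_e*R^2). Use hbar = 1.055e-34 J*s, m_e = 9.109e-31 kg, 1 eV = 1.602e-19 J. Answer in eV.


Radius R = 17/2 nm = 8.5e-09 m
Confinement energy dE = pi^2 * hbar^2 / (2 * m_eff * m_e * R^2)
dE = pi^2 * (1.055e-34)^2 / (2 * 0.427 * 9.109e-31 * (8.5e-09)^2) J, divided by 1.602e-19 J/eV
dE = 0.0122 eV
Total band gap = E_g(bulk) + dE = 2.37 + 0.0122 = 2.3822 eV

2.3822


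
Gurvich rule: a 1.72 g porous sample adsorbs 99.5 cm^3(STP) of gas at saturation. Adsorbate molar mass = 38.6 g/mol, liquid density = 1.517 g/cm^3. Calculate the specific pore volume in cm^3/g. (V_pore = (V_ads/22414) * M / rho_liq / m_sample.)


Moles adsorbed n = V_ads / 22414 = 99.5 / 22414 = 4.439190e-03 mol
Liquid volume V_liq = n * M / rho_liq = 4.439190e-03 * 38.6 / 1.517 = 0.11295 cm^3
Specific pore volume V_pore = V_liq / m_sample = 0.11295 / 1.72
V_pore = 0.0657 cm^3/g

0.0657


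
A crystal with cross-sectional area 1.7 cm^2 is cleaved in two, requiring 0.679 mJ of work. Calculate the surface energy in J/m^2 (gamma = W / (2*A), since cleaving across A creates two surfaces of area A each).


Convert: A = 1.7 cm^2 = 0.00017 m^2, W = 0.679 mJ = 0.000679 J
Cleaving exposes two faces of area A, so total new surface = 2*A and gamma = W / (2*A)
gamma = 0.000679 / (2 * 0.00017)
gamma = 1.997 J/m^2

1.997


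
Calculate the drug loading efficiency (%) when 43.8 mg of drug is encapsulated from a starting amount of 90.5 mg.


Drug loading efficiency = (drug loaded / drug initial) * 100
DLE = 43.8 / 90.5 * 100
DLE = 0.484 * 100
DLE = 48.4%

48.4


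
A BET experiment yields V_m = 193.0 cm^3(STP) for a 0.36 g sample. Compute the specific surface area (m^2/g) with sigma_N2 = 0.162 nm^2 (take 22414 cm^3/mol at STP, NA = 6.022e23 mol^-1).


Number of moles in monolayer = V_m / 22414 = 193.0 / 22414 = 0.00861069
Number of molecules = moles * NA = 0.00861069 * 6.022e23
SA = molecules * sigma / mass
SA = (193.0 / 22414) * 6.022e23 * 0.162e-18 / 0.36
SA = 2333.4 m^2/g

2333.4


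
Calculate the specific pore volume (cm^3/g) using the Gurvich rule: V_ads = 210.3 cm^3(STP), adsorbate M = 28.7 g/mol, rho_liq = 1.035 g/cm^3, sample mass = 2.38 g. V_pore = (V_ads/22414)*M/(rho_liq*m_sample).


Moles adsorbed n = V_ads / 22414 = 210.3 / 22414 = 9.382529e-03 mol
Liquid volume V_liq = n * M / rho_liq = 9.382529e-03 * 28.7 / 1.035 = 0.26017 cm^3
Specific pore volume V_pore = V_liq / m_sample = 0.26017 / 2.38
V_pore = 0.1093 cm^3/g

0.1093


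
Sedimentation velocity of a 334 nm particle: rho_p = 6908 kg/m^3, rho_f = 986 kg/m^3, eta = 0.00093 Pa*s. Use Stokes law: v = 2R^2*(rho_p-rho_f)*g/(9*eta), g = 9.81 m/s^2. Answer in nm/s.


Radius R = 334/2 nm = 1.67e-07 m
Density difference = 6908 - 986 = 5922 kg/m^3
v = 2 * R^2 * (rho_p - rho_f) * g / (9 * eta)
v = 2 * (1.67e-07)^2 * 5922 * 9.81 / (9 * 0.00093)
v = 3.87146e-07 m/s = 387.1461 nm/s

387.1461


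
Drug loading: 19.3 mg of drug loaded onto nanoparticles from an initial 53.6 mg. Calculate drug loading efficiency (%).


Drug loading efficiency = (drug loaded / drug initial) * 100
DLE = 19.3 / 53.6 * 100
DLE = 0.3601 * 100
DLE = 36.01%

36.01


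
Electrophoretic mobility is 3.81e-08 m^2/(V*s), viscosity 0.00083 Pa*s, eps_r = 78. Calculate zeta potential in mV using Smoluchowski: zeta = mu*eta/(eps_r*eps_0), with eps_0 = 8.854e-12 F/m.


Smoluchowski equation: zeta = mu * eta / (eps_r * eps_0)
zeta = 3.81e-08 * 0.00083 / (78 * 8.854e-12)
zeta = 0.04579 V = 45.79 mV

45.79


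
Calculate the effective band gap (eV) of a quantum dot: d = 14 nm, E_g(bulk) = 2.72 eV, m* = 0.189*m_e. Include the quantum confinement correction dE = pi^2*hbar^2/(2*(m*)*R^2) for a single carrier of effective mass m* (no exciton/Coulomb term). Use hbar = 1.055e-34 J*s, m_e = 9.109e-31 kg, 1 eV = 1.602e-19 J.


Radius R = 14/2 nm = 7e-09 m
Confinement energy dE = pi^2 * hbar^2 / (2 * m_eff * m_e * R^2)
dE = pi^2 * (1.055e-34)^2 / (2 * 0.189 * 9.109e-31 * (7e-09)^2) J, divided by 1.602e-19 J/eV
dE = 0.0406 eV
Total band gap = E_g(bulk) + dE = 2.72 + 0.0406 = 2.7606 eV

2.7606


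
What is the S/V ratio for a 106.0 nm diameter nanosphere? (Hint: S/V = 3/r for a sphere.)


Radius r = 106.0/2 = 53 nm
S/V = 3 / r = 3 / 53
S/V = 0.0566 nm^-1

0.0566


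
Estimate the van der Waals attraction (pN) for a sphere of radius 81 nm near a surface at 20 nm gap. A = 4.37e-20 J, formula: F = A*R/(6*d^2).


Convert to SI: R = 81 nm = 8.1e-08 m, d = 20 nm = 2e-08 m
F = A * R / (6 * d^2)
F = 4.37e-20 * 8.1e-08 / (6 * (2e-08)^2)
F = 1.47488e-12 N = 1.475 pN

1.475


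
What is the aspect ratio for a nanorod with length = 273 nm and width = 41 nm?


Aspect ratio AR = length / diameter
AR = 273 / 41
AR = 6.66

6.66


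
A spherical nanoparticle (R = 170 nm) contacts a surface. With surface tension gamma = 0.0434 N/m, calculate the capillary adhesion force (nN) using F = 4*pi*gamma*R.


Convert radius: R = 170 nm = 1.7e-07 m
F = 4 * pi * gamma * R
F = 4 * pi * 0.0434 * 1.7e-07
F = 9.27147e-08 N = 92.7147 nN

92.7147


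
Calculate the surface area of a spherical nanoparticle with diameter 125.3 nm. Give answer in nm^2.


Radius r = 125.3/2 = 62.65 nm
Surface area SA = 4 * pi * r^2
SA = 4 * pi * (62.65)^2
SA = 49323.29 nm^2

49323.29


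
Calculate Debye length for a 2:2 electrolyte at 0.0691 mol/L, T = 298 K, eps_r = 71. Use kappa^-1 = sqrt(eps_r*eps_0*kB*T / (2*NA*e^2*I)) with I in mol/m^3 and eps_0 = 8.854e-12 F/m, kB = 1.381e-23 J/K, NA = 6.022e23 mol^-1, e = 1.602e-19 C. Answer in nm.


Ionic strength I = 0.0691 * 2^2 * 1000 = 276.4 mol/m^3
kappa^-1 = sqrt(71 * 8.854e-12 * 1.381e-23 * 298 / (2 * 6.022e23 * (1.602e-19)^2 * 276.4))
kappa^-1 = 0.55 nm

0.55


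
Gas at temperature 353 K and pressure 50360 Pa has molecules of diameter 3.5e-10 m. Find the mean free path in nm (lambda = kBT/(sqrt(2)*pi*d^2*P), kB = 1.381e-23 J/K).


Mean free path: lambda = kB*T / (sqrt(2) * pi * d^2 * P)
lambda = 1.381e-23 * 353 / (sqrt(2) * pi * (3.5e-10)^2 * 50360)
lambda = 1.77861e-07 m
lambda = 177.86 nm

177.86


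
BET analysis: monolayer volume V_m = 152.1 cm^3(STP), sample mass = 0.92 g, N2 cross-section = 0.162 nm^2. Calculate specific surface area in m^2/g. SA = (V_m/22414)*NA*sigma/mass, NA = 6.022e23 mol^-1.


Number of moles in monolayer = V_m / 22414 = 152.1 / 22414 = 0.00678594
Number of molecules = moles * NA = 0.00678594 * 6.022e23
SA = molecules * sigma / mass
SA = (152.1 / 22414) * 6.022e23 * 0.162e-18 / 0.92
SA = 719.6 m^2/g

719.6


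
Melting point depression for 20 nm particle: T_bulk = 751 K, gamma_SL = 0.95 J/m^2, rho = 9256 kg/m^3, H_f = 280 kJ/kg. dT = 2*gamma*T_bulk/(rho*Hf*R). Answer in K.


Radius R = 20/2 = 10 nm = 1e-08 m
Convert H_f = 280 kJ/kg = 280000 J/kg
dT = 2 * gamma_SL * T_bulk / (rho * H_f * R)
dT = 2 * 0.95 * 751 / (9256 * 280000 * 1e-08)
dT = 55.1 K

55.1


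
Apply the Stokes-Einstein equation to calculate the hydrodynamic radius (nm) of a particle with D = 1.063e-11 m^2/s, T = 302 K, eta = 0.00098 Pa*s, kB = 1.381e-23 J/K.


Stokes-Einstein: R = kB*T / (6*pi*eta*D)
R = 1.381e-23 * 302 / (6 * pi * 0.00098 * 1.063e-11)
R = 2.12393e-08 m = 21.24 nm

21.24


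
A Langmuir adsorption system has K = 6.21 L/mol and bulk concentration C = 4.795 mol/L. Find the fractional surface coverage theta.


Langmuir isotherm: theta = K*C / (1 + K*C)
K*C = 6.21 * 4.795 = 29.77695
theta = 29.77695 / (1 + 29.77695) = 29.77695 / 30.77695
theta = 0.9675

0.9675


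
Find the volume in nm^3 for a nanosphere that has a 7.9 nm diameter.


Radius r = 7.9/2 = 3.95 nm
Volume V = (4/3) * pi * r^3
V = (4/3) * pi * (3.95)^3
V = 258.15 nm^3

258.15


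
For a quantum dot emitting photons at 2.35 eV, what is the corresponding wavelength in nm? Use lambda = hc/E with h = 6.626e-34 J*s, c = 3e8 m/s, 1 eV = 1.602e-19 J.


Convert energy: E = 2.35 eV = 2.35 * 1.602e-19 = 3.7647e-19 J
lambda = h*c / E = 6.626e-34 * 3e8 / 3.7647e-19
lambda = 5.2801e-07 m = 528.0 nm

528.0


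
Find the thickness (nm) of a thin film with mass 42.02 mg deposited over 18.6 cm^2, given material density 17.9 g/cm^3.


Convert: m = 42.02 mg = 4.2020e-05 kg, A = 18.6 cm^2 = 1.8600e-03 m^2, rho = 17.9 g/cm^3 = 17900 kg/m^3
t = m / (A * rho)
t = 4.2020e-05 / (1.8600e-03 * 17900)
t = 1.2621e-06 m = 1262.1 nm

1262.1


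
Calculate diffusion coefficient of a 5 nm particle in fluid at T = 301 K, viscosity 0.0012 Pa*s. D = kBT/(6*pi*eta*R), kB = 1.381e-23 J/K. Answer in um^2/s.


Radius R = 5/2 = 2.5 nm = 2.5e-09 m
D = kB*T / (6*pi*eta*R)
D = 1.381e-23 * 301 / (6 * pi * 0.0012 * 2.5e-09)
D = 7.35085e-11 m^2/s = 73.509 um^2/s

73.509


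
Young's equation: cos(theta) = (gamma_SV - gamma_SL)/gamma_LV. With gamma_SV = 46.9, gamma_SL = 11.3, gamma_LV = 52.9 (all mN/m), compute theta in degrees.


cos(theta) = (gamma_SV - gamma_SL) / gamma_LV
cos(theta) = (46.9 - 11.3) / 52.9
cos(theta) = 0.672968
theta = arccos(0.672968) = 47.7 degrees

47.7


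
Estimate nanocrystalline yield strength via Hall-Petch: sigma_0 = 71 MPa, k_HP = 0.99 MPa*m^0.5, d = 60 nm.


d = 60 nm = 6e-08 m
sqrt(d) = 0.000244949
Hall-Petch contribution = k / sqrt(d) = 0.99 / 0.000244949 = 4041.7 MPa
sigma = sigma_0 + k/sqrt(d) = 71 + 4041.7 = 4112.7 MPa

4112.7


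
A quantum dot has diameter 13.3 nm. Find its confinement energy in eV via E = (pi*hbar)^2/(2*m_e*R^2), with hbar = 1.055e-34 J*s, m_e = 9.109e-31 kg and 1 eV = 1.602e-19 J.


Radius R = 13.3/2 = 6.65 nm = 6.65e-09 m
E = (pi * 1.055e-34)^2 / (2 * 9.109e-31 * (6.65e-09)^2)
E(J) = 1.36352e-21
E = E(J) / 1.602e-19 = 0.0085 eV

0.0085


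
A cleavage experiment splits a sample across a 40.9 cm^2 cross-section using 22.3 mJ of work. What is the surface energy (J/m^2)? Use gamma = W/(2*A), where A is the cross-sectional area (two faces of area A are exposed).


Convert: A = 40.9 cm^2 = 0.00409 m^2, W = 22.3 mJ = 0.0223 J
Cleaving exposes two faces of area A, so total new surface = 2*A and gamma = W / (2*A)
gamma = 0.0223 / (2 * 0.00409)
gamma = 2.726 J/m^2

2.726


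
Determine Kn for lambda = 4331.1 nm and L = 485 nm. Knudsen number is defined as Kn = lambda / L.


Knudsen number Kn = lambda / L
Kn = 4331.1 / 485
Kn = 8.9301

8.9301


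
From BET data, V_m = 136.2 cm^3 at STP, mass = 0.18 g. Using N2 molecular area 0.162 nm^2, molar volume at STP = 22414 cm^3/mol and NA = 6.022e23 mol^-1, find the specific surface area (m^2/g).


Number of moles in monolayer = V_m / 22414 = 136.2 / 22414 = 0.00607656
Number of molecules = moles * NA = 0.00607656 * 6.022e23
SA = molecules * sigma / mass
SA = (136.2 / 22414) * 6.022e23 * 0.162e-18 / 0.18
SA = 3293.4 m^2/g

3293.4


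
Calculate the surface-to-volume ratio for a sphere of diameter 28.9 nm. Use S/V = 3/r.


Radius r = 28.9/2 = 14.45 nm
S/V = 3 / r = 3 / 14.45
S/V = 0.2076 nm^-1

0.2076


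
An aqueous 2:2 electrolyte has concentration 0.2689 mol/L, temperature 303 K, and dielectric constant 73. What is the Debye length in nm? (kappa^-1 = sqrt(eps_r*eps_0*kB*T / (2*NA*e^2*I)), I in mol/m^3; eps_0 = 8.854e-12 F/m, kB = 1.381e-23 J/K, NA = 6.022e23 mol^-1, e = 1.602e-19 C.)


Ionic strength I = 0.2689 * 2^2 * 1000 = 1075.6 mol/m^3
kappa^-1 = sqrt(73 * 8.854e-12 * 1.381e-23 * 303 / (2 * 6.022e23 * (1.602e-19)^2 * 1075.6))
kappa^-1 = 0.285 nm

0.285


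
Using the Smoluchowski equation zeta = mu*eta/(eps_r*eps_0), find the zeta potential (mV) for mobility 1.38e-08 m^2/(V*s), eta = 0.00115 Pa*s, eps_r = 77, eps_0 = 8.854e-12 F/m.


Smoluchowski equation: zeta = mu * eta / (eps_r * eps_0)
zeta = 1.38e-08 * 0.00115 / (77 * 8.854e-12)
zeta = 0.023278 V = 23.28 mV

23.28


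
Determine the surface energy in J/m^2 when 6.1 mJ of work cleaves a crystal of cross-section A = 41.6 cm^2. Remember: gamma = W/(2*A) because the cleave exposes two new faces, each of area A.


Convert: A = 41.6 cm^2 = 0.00416 m^2, W = 6.1 mJ = 0.0061 J
Cleaving exposes two faces of area A, so total new surface = 2*A and gamma = W / (2*A)
gamma = 0.0061 / (2 * 0.00416)
gamma = 0.733 J/m^2

0.733


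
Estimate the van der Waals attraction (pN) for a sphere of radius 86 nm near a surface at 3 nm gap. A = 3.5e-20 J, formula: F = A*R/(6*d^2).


Convert to SI: R = 86 nm = 8.6e-08 m, d = 3 nm = 3e-09 m
F = A * R / (6 * d^2)
F = 3.5e-20 * 8.6e-08 / (6 * (3e-09)^2)
F = 5.57407e-11 N = 55.741 pN

55.741


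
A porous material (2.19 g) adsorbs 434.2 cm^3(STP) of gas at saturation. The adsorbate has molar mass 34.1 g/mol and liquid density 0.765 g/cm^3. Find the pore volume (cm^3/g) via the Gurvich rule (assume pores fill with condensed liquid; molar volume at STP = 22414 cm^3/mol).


Moles adsorbed n = V_ads / 22414 = 434.2 / 22414 = 1.937182e-02 mol
Liquid volume V_liq = n * M / rho_liq = 1.937182e-02 * 34.1 / 0.765 = 0.86350 cm^3
Specific pore volume V_pore = V_liq / m_sample = 0.86350 / 2.19
V_pore = 0.3943 cm^3/g

0.3943


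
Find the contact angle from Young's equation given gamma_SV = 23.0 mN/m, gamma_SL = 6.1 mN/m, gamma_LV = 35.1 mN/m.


cos(theta) = (gamma_SV - gamma_SL) / gamma_LV
cos(theta) = (23.0 - 6.1) / 35.1
cos(theta) = 0.481481
theta = arccos(0.481481) = 61.22 degrees

61.22


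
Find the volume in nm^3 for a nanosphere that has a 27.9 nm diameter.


Radius r = 27.9/2 = 13.95 nm
Volume V = (4/3) * pi * r^3
V = (4/3) * pi * (13.95)^3
V = 11371.33 nm^3

11371.33


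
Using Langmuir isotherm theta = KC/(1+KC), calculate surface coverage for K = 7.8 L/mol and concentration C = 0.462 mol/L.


Langmuir isotherm: theta = K*C / (1 + K*C)
K*C = 7.8 * 0.462 = 3.6036
theta = 3.6036 / (1 + 3.6036) = 3.6036 / 4.6036
theta = 0.7828

0.7828


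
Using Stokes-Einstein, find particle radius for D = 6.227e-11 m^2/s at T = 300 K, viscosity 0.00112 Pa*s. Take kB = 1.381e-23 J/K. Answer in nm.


Stokes-Einstein: R = kB*T / (6*pi*eta*D)
R = 1.381e-23 * 300 / (6 * pi * 0.00112 * 6.227e-11)
R = 3.1515e-09 m = 3.15 nm

3.15


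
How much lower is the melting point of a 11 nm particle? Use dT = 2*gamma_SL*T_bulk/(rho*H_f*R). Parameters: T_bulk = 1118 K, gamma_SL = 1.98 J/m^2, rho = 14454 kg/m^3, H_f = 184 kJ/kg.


Radius R = 11/2 = 5.5 nm = 5.5e-09 m
Convert H_f = 184 kJ/kg = 184000 J/kg
dT = 2 * gamma_SL * T_bulk / (rho * H_f * R)
dT = 2 * 1.98 * 1118 / (14454 * 184000 * 5.5e-09)
dT = 302.7 K

302.7


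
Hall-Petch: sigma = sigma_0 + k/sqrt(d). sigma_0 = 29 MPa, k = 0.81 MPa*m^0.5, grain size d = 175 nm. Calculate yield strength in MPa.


d = 175 nm = 1.75e-07 m
sqrt(d) = 0.00041833
Hall-Petch contribution = k / sqrt(d) = 0.81 / 0.00041833 = 1936.3 MPa
sigma = sigma_0 + k/sqrt(d) = 29 + 1936.3 = 1965.3 MPa

1965.3


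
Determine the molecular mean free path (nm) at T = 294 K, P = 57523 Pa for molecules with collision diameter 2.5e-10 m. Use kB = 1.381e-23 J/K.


Mean free path: lambda = kB*T / (sqrt(2) * pi * d^2 * P)
lambda = 1.381e-23 * 294 / (sqrt(2) * pi * (2.5e-10)^2 * 57523)
lambda = 2.54188e-07 m
lambda = 254.19 nm

254.19


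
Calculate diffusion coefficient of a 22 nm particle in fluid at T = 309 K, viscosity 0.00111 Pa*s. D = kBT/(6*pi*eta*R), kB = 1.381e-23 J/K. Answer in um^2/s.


Radius R = 22/2 = 11 nm = 1.1e-08 m
D = kB*T / (6*pi*eta*R)
D = 1.381e-23 * 309 / (6 * pi * 0.00111 * 1.1e-08)
D = 1.85411e-11 m^2/s = 18.541 um^2/s

18.541


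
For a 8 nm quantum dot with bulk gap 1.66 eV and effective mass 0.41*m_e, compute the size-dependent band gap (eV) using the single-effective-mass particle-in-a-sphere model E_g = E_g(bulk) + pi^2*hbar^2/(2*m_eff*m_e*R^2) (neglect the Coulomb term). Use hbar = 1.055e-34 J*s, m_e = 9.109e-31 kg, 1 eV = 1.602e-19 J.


Radius R = 8/2 nm = 4e-09 m
Confinement energy dE = pi^2 * hbar^2 / (2 * m_eff * m_e * R^2)
dE = pi^2 * (1.055e-34)^2 / (2 * 0.41 * 9.109e-31 * (4e-09)^2) J, divided by 1.602e-19 J/eV
dE = 0.0574 eV
Total band gap = E_g(bulk) + dE = 1.66 + 0.0574 = 1.7174 eV

1.7174


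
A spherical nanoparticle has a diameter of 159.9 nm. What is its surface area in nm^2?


Radius r = 159.9/2 = 79.95 nm
Surface area SA = 4 * pi * r^2
SA = 4 * pi * (79.95)^2
SA = 80324.27 nm^2

80324.27


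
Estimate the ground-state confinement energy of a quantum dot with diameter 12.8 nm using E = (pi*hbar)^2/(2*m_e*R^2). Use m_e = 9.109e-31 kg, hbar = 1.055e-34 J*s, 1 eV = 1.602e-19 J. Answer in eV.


Radius R = 12.8/2 = 6.4 nm = 6.4e-09 m
E = (pi * 1.055e-34)^2 / (2 * 9.109e-31 * (6.4e-09)^2)
E(J) = 1.47212e-21
E = E(J) / 1.602e-19 = 0.0092 eV

0.0092


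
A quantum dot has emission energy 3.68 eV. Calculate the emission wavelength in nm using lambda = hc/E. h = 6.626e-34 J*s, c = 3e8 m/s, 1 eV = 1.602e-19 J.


Convert energy: E = 3.68 eV = 3.68 * 1.602e-19 = 5.89536e-19 J
lambda = h*c / E = 6.626e-34 * 3e8 / 5.89536e-19
lambda = 3.3718e-07 m = 337.2 nm

337.2


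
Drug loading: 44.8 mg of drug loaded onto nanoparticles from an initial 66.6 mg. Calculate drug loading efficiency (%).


Drug loading efficiency = (drug loaded / drug initial) * 100
DLE = 44.8 / 66.6 * 100
DLE = 0.6727 * 100
DLE = 67.27%

67.27


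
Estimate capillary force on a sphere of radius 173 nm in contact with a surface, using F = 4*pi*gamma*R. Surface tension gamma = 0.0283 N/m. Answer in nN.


Convert radius: R = 173 nm = 1.73e-07 m
F = 4 * pi * gamma * R
F = 4 * pi * 0.0283 * 1.73e-07
F = 6.15237e-08 N = 61.5237 nN

61.5237


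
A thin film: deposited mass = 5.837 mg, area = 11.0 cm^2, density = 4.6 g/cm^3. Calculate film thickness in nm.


Convert: m = 5.837 mg = 5.8370e-06 kg, A = 11.0 cm^2 = 1.1000e-03 m^2, rho = 4.6 g/cm^3 = 4600 kg/m^3
t = m / (A * rho)
t = 5.8370e-06 / (1.1000e-03 * 4600)
t = 1.1536e-06 m = 1153.6 nm

1153.6


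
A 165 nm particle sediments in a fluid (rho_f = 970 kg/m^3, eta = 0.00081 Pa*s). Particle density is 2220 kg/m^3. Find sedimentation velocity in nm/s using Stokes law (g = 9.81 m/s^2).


Radius R = 165/2 nm = 8.25e-08 m
Density difference = 2220 - 970 = 1250 kg/m^3
v = 2 * R^2 * (rho_p - rho_f) * g / (9 * eta)
v = 2 * (8.25e-08)^2 * 1250 * 9.81 / (9 * 0.00081)
v = 2.28976e-08 m/s = 22.8976 nm/s

22.8976


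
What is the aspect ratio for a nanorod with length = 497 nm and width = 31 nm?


Aspect ratio AR = length / diameter
AR = 497 / 31
AR = 16.03

16.03


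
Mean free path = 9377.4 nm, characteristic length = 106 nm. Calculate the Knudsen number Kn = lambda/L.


Knudsen number Kn = lambda / L
Kn = 9377.4 / 106
Kn = 88.466

88.466


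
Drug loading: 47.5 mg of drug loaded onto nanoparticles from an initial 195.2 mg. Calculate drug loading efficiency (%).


Drug loading efficiency = (drug loaded / drug initial) * 100
DLE = 47.5 / 195.2 * 100
DLE = 0.2433 * 100
DLE = 24.33%

24.33


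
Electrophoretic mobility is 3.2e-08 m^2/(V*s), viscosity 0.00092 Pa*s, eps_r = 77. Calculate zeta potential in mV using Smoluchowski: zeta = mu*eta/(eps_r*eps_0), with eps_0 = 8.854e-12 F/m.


Smoluchowski equation: zeta = mu * eta / (eps_r * eps_0)
zeta = 3.2e-08 * 0.00092 / (77 * 8.854e-12)
zeta = 0.043182 V = 43.18 mV

43.18


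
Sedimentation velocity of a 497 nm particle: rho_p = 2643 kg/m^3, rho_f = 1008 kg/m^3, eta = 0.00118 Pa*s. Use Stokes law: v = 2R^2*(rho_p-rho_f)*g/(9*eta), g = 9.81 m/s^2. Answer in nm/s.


Radius R = 497/2 nm = 2.485e-07 m
Density difference = 2643 - 1008 = 1635 kg/m^3
v = 2 * R^2 * (rho_p - rho_f) * g / (9 * eta)
v = 2 * (2.485e-07)^2 * 1635 * 9.81 / (9 * 0.00118)
v = 1.86528e-07 m/s = 186.5284 nm/s

186.5284


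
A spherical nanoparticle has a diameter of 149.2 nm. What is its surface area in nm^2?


Radius r = 149.2/2 = 74.6 nm
Surface area SA = 4 * pi * r^2
SA = 4 * pi * (74.6)^2
SA = 69933.86 nm^2

69933.86


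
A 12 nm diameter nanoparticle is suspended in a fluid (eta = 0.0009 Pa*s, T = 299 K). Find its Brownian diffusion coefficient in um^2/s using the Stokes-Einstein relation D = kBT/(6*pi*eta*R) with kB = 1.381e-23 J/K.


Radius R = 12/2 = 6 nm = 6e-09 m
D = kB*T / (6*pi*eta*R)
D = 1.381e-23 * 299 / (6 * pi * 0.0009 * 6e-09)
D = 4.05667e-11 m^2/s = 40.567 um^2/s

40.567


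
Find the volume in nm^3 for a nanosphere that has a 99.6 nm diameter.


Radius r = 99.6/2 = 49.8 nm
Volume V = (4/3) * pi * r^3
V = (4/3) * pi * (49.8)^3
V = 517340.69 nm^3

517340.69


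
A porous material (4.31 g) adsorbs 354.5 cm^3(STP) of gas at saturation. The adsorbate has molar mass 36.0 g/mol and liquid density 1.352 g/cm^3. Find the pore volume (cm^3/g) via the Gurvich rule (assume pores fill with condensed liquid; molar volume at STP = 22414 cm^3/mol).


Moles adsorbed n = V_ads / 22414 = 354.5 / 22414 = 1.581601e-02 mol
Liquid volume V_liq = n * M / rho_liq = 1.581601e-02 * 36.0 / 1.352 = 0.42114 cm^3
Specific pore volume V_pore = V_liq / m_sample = 0.42114 / 4.31
V_pore = 0.0977 cm^3/g

0.0977


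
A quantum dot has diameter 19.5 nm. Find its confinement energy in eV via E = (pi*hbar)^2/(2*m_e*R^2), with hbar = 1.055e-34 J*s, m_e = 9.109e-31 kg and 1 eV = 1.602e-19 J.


Radius R = 19.5/2 = 9.75 nm = 9.75e-09 m
E = (pi * 1.055e-34)^2 / (2 * 9.109e-31 * (9.75e-09)^2)
E(J) = 6.343e-22
E = E(J) / 1.602e-19 = 0.004 eV

0.004


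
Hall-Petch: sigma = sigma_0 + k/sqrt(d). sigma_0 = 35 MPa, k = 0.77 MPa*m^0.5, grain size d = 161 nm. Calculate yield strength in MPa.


d = 161 nm = 1.61e-07 m
sqrt(d) = 0.0004012481
Hall-Petch contribution = k / sqrt(d) = 0.77 / 0.0004012481 = 1919.0 MPa
sigma = sigma_0 + k/sqrt(d) = 35 + 1919.0 = 1954.0 MPa

1954.0


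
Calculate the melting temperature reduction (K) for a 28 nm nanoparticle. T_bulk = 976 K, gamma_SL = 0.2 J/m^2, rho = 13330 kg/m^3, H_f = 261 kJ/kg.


Radius R = 28/2 = 14 nm = 1.4e-08 m
Convert H_f = 261 kJ/kg = 261000 J/kg
dT = 2 * gamma_SL * T_bulk / (rho * H_f * R)
dT = 2 * 0.2 * 976 / (13330 * 261000 * 1.4e-08)
dT = 8.0 K

8.0


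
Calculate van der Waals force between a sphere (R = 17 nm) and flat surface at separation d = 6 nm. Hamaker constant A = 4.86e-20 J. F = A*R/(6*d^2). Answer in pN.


Convert to SI: R = 17 nm = 1.7e-08 m, d = 6 nm = 6e-09 m
F = A * R / (6 * d^2)
F = 4.86e-20 * 1.7e-08 / (6 * (6e-09)^2)
F = 3.825e-12 N = 3.825 pN

3.825


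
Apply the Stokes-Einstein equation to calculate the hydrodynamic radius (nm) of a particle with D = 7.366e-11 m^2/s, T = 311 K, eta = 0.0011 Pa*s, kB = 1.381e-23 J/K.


Stokes-Einstein: R = kB*T / (6*pi*eta*D)
R = 1.381e-23 * 311 / (6 * pi * 0.0011 * 7.366e-11)
R = 2.81209e-09 m = 2.81 nm

2.81


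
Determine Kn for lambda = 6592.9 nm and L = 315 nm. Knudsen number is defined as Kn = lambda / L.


Knudsen number Kn = lambda / L
Kn = 6592.9 / 315
Kn = 20.9298

20.9298


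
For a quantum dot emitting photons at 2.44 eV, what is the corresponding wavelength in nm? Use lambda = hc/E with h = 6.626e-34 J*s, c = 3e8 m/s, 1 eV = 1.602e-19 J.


Convert energy: E = 2.44 eV = 2.44 * 1.602e-19 = 3.90888e-19 J
lambda = h*c / E = 6.626e-34 * 3e8 / 3.90888e-19
lambda = 5.08534e-07 m = 508.5 nm

508.5


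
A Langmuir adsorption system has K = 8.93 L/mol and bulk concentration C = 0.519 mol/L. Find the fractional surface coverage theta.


Langmuir isotherm: theta = K*C / (1 + K*C)
K*C = 8.93 * 0.519 = 4.63467
theta = 4.63467 / (1 + 4.63467) = 4.63467 / 5.63467
theta = 0.8225

0.8225


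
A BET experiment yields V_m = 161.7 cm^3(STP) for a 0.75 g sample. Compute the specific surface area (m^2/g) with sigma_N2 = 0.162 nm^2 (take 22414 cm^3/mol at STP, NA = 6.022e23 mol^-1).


Number of moles in monolayer = V_m / 22414 = 161.7 / 22414 = 0.00721424
Number of molecules = moles * NA = 0.00721424 * 6.022e23
SA = molecules * sigma / mass
SA = (161.7 / 22414) * 6.022e23 * 0.162e-18 / 0.75
SA = 938.4 m^2/g

938.4


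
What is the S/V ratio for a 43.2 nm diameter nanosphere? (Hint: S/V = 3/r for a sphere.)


Radius r = 43.2/2 = 21.6 nm
S/V = 3 / r = 3 / 21.6
S/V = 0.1389 nm^-1

0.1389


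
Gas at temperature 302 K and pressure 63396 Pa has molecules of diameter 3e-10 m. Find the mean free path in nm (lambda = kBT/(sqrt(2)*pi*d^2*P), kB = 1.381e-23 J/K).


Mean free path: lambda = kB*T / (sqrt(2) * pi * d^2 * P)
lambda = 1.381e-23 * 302 / (sqrt(2) * pi * (3e-10)^2 * 63396)
lambda = 1.64525e-07 m
lambda = 164.52 nm

164.52


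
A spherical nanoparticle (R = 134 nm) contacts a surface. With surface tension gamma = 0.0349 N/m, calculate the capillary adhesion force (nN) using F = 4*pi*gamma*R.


Convert radius: R = 134 nm = 1.34e-07 m
F = 4 * pi * gamma * R
F = 4 * pi * 0.0349 * 1.34e-07
F = 5.87679e-08 N = 58.7679 nN

58.7679


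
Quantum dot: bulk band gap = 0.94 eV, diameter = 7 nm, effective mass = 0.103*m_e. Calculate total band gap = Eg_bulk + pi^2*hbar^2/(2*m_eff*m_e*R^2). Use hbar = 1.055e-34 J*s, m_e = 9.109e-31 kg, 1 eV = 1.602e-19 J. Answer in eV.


Radius R = 7/2 nm = 3.5e-09 m
Confinement energy dE = pi^2 * hbar^2 / (2 * m_eff * m_e * R^2)
dE = pi^2 * (1.055e-34)^2 / (2 * 0.103 * 9.109e-31 * (3.5e-09)^2) J, divided by 1.602e-19 J/eV
dE = 0.2983 eV
Total band gap = E_g(bulk) + dE = 0.94 + 0.2983 = 1.2383 eV

1.2383


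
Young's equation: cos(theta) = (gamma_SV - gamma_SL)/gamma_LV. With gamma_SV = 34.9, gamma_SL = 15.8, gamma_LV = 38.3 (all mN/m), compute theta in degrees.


cos(theta) = (gamma_SV - gamma_SL) / gamma_LV
cos(theta) = (34.9 - 15.8) / 38.3
cos(theta) = 0.498695
theta = arccos(0.498695) = 60.09 degrees

60.09


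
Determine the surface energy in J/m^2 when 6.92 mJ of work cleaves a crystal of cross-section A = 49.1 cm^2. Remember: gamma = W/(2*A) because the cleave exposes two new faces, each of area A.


Convert: A = 49.1 cm^2 = 0.00491 m^2, W = 6.92 mJ = 0.00692 J
Cleaving exposes two faces of area A, so total new surface = 2*A and gamma = W / (2*A)
gamma = 0.00692 / (2 * 0.00491)
gamma = 0.705 J/m^2

0.705


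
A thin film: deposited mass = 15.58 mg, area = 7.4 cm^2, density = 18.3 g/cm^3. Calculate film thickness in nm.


Convert: m = 15.58 mg = 1.5580e-05 kg, A = 7.4 cm^2 = 7.4000e-04 m^2, rho = 18.3 g/cm^3 = 18300 kg/m^3
t = m / (A * rho)
t = 1.5580e-05 / (7.4000e-04 * 18300)
t = 1.1505e-06 m = 1150.5 nm

1150.5


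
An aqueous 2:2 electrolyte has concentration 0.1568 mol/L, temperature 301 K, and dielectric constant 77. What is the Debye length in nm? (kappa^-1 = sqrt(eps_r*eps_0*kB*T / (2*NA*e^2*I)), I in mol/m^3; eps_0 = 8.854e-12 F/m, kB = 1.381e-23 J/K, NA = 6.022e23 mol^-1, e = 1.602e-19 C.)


Ionic strength I = 0.1568 * 2^2 * 1000 = 627.2 mol/m^3
kappa^-1 = sqrt(77 * 8.854e-12 * 1.381e-23 * 301 / (2 * 6.022e23 * (1.602e-19)^2 * 627.2))
kappa^-1 = 0.382 nm

0.382


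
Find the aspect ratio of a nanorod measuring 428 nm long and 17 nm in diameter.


Aspect ratio AR = length / diameter
AR = 428 / 17
AR = 25.18

25.18


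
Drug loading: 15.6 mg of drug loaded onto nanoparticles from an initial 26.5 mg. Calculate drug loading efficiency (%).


Drug loading efficiency = (drug loaded / drug initial) * 100
DLE = 15.6 / 26.5 * 100
DLE = 0.5887 * 100
DLE = 58.87%

58.87


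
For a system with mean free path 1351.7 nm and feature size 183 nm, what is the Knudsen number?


Knudsen number Kn = lambda / L
Kn = 1351.7 / 183
Kn = 7.3863

7.3863


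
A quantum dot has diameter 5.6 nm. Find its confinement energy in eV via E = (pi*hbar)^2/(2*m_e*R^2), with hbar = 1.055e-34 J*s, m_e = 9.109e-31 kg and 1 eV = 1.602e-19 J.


Radius R = 5.6/2 = 2.8 nm = 2.8e-09 m
E = (pi * 1.055e-34)^2 / (2 * 9.109e-31 * (2.8e-09)^2)
E(J) = 7.69109e-21
E = E(J) / 1.602e-19 = 0.048 eV

0.048


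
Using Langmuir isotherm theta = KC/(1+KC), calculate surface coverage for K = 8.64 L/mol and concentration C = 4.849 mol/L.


Langmuir isotherm: theta = K*C / (1 + K*C)
K*C = 8.64 * 4.849 = 41.89536
theta = 41.89536 / (1 + 41.89536) = 41.89536 / 42.89536
theta = 0.9767

0.9767


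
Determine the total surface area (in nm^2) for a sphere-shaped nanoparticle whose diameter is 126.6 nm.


Radius r = 126.6/2 = 63.3 nm
Surface area SA = 4 * pi * r^2
SA = 4 * pi * (63.3)^2
SA = 50352.06 nm^2

50352.06


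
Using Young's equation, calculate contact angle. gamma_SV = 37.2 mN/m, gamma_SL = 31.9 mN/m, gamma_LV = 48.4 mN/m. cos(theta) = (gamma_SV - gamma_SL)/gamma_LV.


cos(theta) = (gamma_SV - gamma_SL) / gamma_LV
cos(theta) = (37.2 - 31.9) / 48.4
cos(theta) = 0.109504
theta = arccos(0.109504) = 83.71 degrees

83.71


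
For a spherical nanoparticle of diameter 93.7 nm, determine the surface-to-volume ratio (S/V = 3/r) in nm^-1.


Radius r = 93.7/2 = 46.85 nm
S/V = 3 / r = 3 / 46.85
S/V = 0.064 nm^-1

0.064


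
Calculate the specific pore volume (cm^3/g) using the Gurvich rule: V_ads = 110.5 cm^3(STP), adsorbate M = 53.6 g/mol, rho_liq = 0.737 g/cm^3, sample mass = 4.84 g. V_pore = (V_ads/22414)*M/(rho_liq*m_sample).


Moles adsorbed n = V_ads / 22414 = 110.5 / 22414 = 4.929954e-03 mol
Liquid volume V_liq = n * M / rho_liq = 4.929954e-03 * 53.6 / 0.737 = 0.35854 cm^3
Specific pore volume V_pore = V_liq / m_sample = 0.35854 / 4.84
V_pore = 0.0741 cm^3/g

0.0741


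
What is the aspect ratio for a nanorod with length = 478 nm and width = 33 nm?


Aspect ratio AR = length / diameter
AR = 478 / 33
AR = 14.48

14.48


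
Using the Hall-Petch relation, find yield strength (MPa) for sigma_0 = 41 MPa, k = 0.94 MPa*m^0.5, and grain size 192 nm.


d = 192 nm = 1.92e-07 m
sqrt(d) = 0.000438178
Hall-Petch contribution = k / sqrt(d) = 0.94 / 0.000438178 = 2145.2 MPa
sigma = sigma_0 + k/sqrt(d) = 41 + 2145.2 = 2186.2 MPa

2186.2


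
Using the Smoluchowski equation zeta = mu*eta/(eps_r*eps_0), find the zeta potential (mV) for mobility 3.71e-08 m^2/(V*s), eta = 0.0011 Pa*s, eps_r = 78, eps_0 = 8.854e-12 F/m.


Smoluchowski equation: zeta = mu * eta / (eps_r * eps_0)
zeta = 3.71e-08 * 0.0011 / (78 * 8.854e-12)
zeta = 0.059093 V = 59.09 mV

59.09


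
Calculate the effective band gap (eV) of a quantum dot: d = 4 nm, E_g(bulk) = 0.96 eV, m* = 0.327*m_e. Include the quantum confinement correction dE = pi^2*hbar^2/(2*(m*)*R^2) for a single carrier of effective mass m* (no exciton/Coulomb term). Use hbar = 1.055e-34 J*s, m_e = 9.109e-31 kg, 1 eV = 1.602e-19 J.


Radius R = 4/2 nm = 2e-09 m
Confinement energy dE = pi^2 * hbar^2 / (2 * m_eff * m_e * R^2)
dE = pi^2 * (1.055e-34)^2 / (2 * 0.327 * 9.109e-31 * (2e-09)^2) J, divided by 1.602e-19 J/eV
dE = 0.2878 eV
Total band gap = E_g(bulk) + dE = 0.96 + 0.2878 = 1.2478 eV

1.2478


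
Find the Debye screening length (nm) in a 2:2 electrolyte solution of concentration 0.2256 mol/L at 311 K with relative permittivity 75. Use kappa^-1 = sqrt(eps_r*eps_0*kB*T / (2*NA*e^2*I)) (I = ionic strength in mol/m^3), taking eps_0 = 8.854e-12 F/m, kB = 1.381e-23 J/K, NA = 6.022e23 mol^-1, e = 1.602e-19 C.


Ionic strength I = 0.2256 * 2^2 * 1000 = 902.4 mol/m^3
kappa^-1 = sqrt(75 * 8.854e-12 * 1.381e-23 * 311 / (2 * 6.022e23 * (1.602e-19)^2 * 902.4))
kappa^-1 = 0.32 nm

0.32


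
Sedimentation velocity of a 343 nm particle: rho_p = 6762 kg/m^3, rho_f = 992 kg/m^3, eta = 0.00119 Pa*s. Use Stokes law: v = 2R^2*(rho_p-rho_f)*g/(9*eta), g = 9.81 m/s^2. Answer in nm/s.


Radius R = 343/2 nm = 1.715e-07 m
Density difference = 6762 - 992 = 5770 kg/m^3
v = 2 * R^2 * (rho_p - rho_f) * g / (9 * eta)
v = 2 * (1.715e-07)^2 * 5770 * 9.81 / (9 * 0.00119)
v = 3.10895e-07 m/s = 310.8949 nm/s

310.8949


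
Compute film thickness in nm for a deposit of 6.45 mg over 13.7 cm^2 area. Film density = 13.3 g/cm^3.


Convert: m = 6.45 mg = 6.4500e-06 kg, A = 13.7 cm^2 = 1.3700e-03 m^2, rho = 13.3 g/cm^3 = 13300 kg/m^3
t = m / (A * rho)
t = 6.4500e-06 / (1.3700e-03 * 13300)
t = 3.5399e-07 m = 354.0 nm

354.0
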